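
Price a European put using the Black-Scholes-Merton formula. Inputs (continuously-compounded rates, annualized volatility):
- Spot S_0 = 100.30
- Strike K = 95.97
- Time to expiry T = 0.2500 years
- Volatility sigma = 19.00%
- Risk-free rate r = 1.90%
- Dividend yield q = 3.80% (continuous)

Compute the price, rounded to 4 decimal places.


Answer: Price = 2.0855

Derivation:
d1 = (ln(S/K) + (r - q + 0.5*sigma^2) * T) / (sigma * sqrt(T)) = 0.46202687
d2 = d1 - sigma * sqrt(T) = 0.36702687
exp(-rT) = 0.99526126; exp(-qT) = 0.99054498
P = K * exp(-rT) * N(-d2) - S_0 * exp(-qT) * N(-d1)
N(-d1) = 0.32203103; N(-d2) = 0.35679949
P = 95.9700 * 0.99526126 * 0.35679949 - 100.3000 * 0.99054498 * 0.32203103 = 2.0855


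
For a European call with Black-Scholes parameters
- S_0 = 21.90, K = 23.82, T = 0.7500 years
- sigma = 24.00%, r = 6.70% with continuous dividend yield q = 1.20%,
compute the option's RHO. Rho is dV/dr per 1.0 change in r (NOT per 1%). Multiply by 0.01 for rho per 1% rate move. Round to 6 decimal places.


Answer: Rho = 6.428131

Derivation:
d1 = -0.1019452731; d2 = -0.3097913700
phi(d1) = 0.3968745860; exp(-qT) = 0.9910403788; exp(-rT) = 0.9509916469
N(d2) = 0.3783598074
Rho = K*T*exp(-rT)*N(d2) = 23.8200 * 0.7500 * 0.9509916469 * 0.3783598074 = 6.428131


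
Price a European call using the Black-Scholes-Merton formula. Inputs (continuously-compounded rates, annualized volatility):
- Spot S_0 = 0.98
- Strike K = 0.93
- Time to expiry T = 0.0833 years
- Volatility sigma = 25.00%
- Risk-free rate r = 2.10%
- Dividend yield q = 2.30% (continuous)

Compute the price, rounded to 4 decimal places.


Answer: Price = 0.0592

Derivation:
d1 = (ln(S/K) + (r - q + 0.5*sigma^2) * T) / (sigma * sqrt(T)) = 0.75954550
d2 = d1 - sigma * sqrt(T) = 0.68739115
exp(-rT) = 0.99825223; exp(-qT) = 0.99808593
C = S_0 * exp(-qT) * N(d1) - K * exp(-rT) * N(d2)
N(d1) = 0.77623685; N(d2) = 0.75408186
C = 0.9800 * 0.99808593 * 0.77623685 - 0.9300 * 0.99825223 * 0.75408186 = 0.0592


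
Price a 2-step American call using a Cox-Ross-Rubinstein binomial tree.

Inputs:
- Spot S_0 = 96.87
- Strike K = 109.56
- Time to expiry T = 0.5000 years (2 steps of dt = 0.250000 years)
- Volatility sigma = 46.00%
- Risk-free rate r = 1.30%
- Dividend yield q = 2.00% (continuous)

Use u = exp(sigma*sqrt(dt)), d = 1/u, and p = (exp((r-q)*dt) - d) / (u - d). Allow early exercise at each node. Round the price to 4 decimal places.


Answer: Price = V(0,0) = 8.4030

Derivation:
dt = T/N = 0.250000
u = exp(sigma*sqrt(dt)) = 1.258600; d = 1/u = 0.794534
p = (exp((r-q)*dt) - d) / (u - d) = 0.438984
Discount per step: exp(-r*dt) = 0.996755
Stock lattice S(k, i) with i counting down-moves:
  k=0: S(0,0) = 96.8700
  k=1: S(1,0) = 121.9206; S(1,1) = 76.9665
  k=2: S(2,0) = 153.4492; S(2,1) = 96.8700; S(2,2) = 61.1524
Terminal payoffs V(N, i) = max(S_T - K, 0):
  V(2,0) = 43.889247; V(2,1) = 0.000000; V(2,2) = 0.000000
Backward induction: V(k, i) = exp(-r*dt) * [p * V(k+1, i) + (1-p) * V(k+1, i+1)]; then take max(V_cont, immediate exercise) for American.
  V(1,0) = exp(-r*dt) * [p*43.889247 + (1-p)*0.000000] = 19.204181; exercise = 12.360583; V(1,0) = max -> 19.204181
  V(1,1) = exp(-r*dt) * [p*0.000000 + (1-p)*0.000000] = 0.000000; exercise = 0.000000; V(1,1) = max -> 0.000000
  V(0,0) = exp(-r*dt) * [p*19.204181 + (1-p)*0.000000] = 8.402982; exercise = 0.000000; V(0,0) = max -> 8.402982


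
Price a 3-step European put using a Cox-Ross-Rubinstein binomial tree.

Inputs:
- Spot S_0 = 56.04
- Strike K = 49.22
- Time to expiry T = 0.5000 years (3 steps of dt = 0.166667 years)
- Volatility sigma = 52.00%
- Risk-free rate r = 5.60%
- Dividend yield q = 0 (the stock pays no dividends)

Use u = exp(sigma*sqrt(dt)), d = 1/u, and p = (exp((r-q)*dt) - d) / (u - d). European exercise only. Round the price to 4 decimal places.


dt = T/N = 0.166667
u = exp(sigma*sqrt(dt)) = 1.236505; d = 1/u = 0.808731
p = (exp((r-q)*dt) - d) / (u - d) = 0.469047
Discount per step: exp(-r*dt) = 0.990710
Stock lattice S(k, i) with i counting down-moves:
  k=0: S(0,0) = 56.0400
  k=1: S(1,0) = 69.2938; S(1,1) = 45.3213
  k=2: S(2,0) = 85.6821; S(2,1) = 56.0400; S(2,2) = 36.6527
  k=3: S(3,0) = 105.9464; S(3,1) = 69.2938; S(3,2) = 45.3213; S(3,3) = 29.6422
Terminal payoffs V(N, i) = max(K - S_T, 0):
  V(3,0) = 0.000000; V(3,1) = 0.000000; V(3,2) = 3.898723; V(3,3) = 19.577819
Backward induction: V(k, i) = exp(-r*dt) * [p * V(k+1, i) + (1-p) * V(k+1, i+1)].
  V(2,0) = exp(-r*dt) * [p*0.000000 + (1-p)*0.000000] = 0.000000
  V(2,1) = exp(-r*dt) * [p*0.000000 + (1-p)*3.898723] = 2.050810
  V(2,2) = exp(-r*dt) * [p*3.898723 + (1-p)*19.577819] = 12.110036
  V(1,0) = exp(-r*dt) * [p*0.000000 + (1-p)*2.050810] = 1.078769
  V(1,1) = exp(-r*dt) * [p*2.050810 + (1-p)*12.110036] = 7.323121
  V(0,0) = exp(-r*dt) * [p*1.078769 + (1-p)*7.323121] = 4.353406

Answer: Price = V(0,0) = 4.3534


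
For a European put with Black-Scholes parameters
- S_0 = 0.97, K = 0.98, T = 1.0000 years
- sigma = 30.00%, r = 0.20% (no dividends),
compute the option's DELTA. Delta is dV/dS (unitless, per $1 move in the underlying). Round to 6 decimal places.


d1 = 0.1224783328; d2 = -0.1775216672
phi(d1) = 0.3959612191; exp(-qT) = 1.0000000000; exp(-rT) = 0.9980019987
N(-d1) = 0.4512601024
Delta = -exp(-qT) * N(-d1) = -1.0000000000 * 0.4512601024 = -0.451260

Answer: Delta = -0.451260


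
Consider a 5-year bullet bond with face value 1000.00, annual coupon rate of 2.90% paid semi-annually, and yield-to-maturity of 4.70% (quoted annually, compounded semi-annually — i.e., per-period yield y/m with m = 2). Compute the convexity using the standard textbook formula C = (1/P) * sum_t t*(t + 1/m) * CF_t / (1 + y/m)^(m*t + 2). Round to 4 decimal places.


Answer: Convexity = 23.9878

Derivation:
Coupon per period c = face * coupon_rate / m = 14.500000
Periods per year m = 2; per-period yield y/m = 0.023500
Number of cashflows N = 10
Cashflows (t years, CF_t, discount factor 1/(1+y/m)^(m*t), PV):
  t = 0.5000: CF_t = 14.500000, DF = 0.977040, PV = 14.167074
  t = 1.0000: CF_t = 14.500000, DF = 0.954606, PV = 13.841792
  t = 1.5000: CF_t = 14.500000, DF = 0.932688, PV = 13.523978
  t = 2.0000: CF_t = 14.500000, DF = 0.911273, PV = 13.213462
  t = 2.5000: CF_t = 14.500000, DF = 0.890350, PV = 12.910075
  t = 3.0000: CF_t = 14.500000, DF = 0.869907, PV = 12.613654
  t = 3.5000: CF_t = 14.500000, DF = 0.849934, PV = 12.324039
  t = 4.0000: CF_t = 14.500000, DF = 0.830419, PV = 12.041074
  t = 4.5000: CF_t = 14.500000, DF = 0.811352, PV = 11.764606
  t = 5.0000: CF_t = 1014.500000, DF = 0.792723, PV = 804.217615
Price P = sum_t PV_t = 920.617369
Convexity numerator sum_t t*(t + 1/m) * CF_t / (1+y/m)^(m*t + 2):
  t = 0.5000: term = 6.761989
  t = 1.0000: term = 19.820193
  t = 1.5000: term = 38.730225
  t = 2.0000: term = 63.068271
  t = 2.5000: term = 92.430294
  t = 3.0000: term = 126.431277
  t = 3.5000: term = 164.704481
  t = 4.0000: term = 206.900737
  t = 4.5000: term = 252.687759
  t = 5.0000: term = 21112.058529
Convexity = (1/P) * sum = 22083.593756 / 920.617369 = 23.987809


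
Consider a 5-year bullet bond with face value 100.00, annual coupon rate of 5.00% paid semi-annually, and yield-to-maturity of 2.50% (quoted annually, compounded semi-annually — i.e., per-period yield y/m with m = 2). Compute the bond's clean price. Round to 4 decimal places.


Answer: Price = 111.6819

Derivation:
Coupon per period c = face * coupon_rate / m = 2.500000
Periods per year m = 2; per-period yield y/m = 0.012500
Number of cashflows N = 10
Cashflows (t years, CF_t, discount factor 1/(1+y/m)^(m*t), PV):
  t = 0.5000: CF_t = 2.500000, DF = 0.987654, PV = 2.469136
  t = 1.0000: CF_t = 2.500000, DF = 0.975461, PV = 2.438653
  t = 1.5000: CF_t = 2.500000, DF = 0.963418, PV = 2.408546
  t = 2.0000: CF_t = 2.500000, DF = 0.951524, PV = 2.378811
  t = 2.5000: CF_t = 2.500000, DF = 0.939777, PV = 2.349443
  t = 3.0000: CF_t = 2.500000, DF = 0.928175, PV = 2.320437
  t = 3.5000: CF_t = 2.500000, DF = 0.916716, PV = 2.291790
  t = 4.0000: CF_t = 2.500000, DF = 0.905398, PV = 2.263496
  t = 4.5000: CF_t = 2.500000, DF = 0.894221, PV = 2.235552
  t = 5.0000: CF_t = 102.500000, DF = 0.883181, PV = 90.526045
Price P = sum_t PV_t = 111.681907


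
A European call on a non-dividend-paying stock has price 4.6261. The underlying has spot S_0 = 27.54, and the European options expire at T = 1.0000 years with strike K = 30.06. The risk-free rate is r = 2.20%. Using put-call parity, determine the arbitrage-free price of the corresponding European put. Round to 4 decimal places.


Answer: Put price = 6.4920

Derivation:
Put-call parity: C - P = S_0 * exp(-qT) - K * exp(-rT).
S_0 * exp(-qT) = 27.5400 * 1.00000000 = 27.54000000
K * exp(-rT) = 30.0600 * 0.97824024 = 29.40590147
P = C - S*exp(-qT) + K*exp(-rT)
P = 4.6261 - 27.54000000 + 29.40590147 = 6.4920


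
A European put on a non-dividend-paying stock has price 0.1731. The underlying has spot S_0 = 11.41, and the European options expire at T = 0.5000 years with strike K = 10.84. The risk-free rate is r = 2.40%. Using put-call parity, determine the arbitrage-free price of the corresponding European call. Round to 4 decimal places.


Put-call parity: C - P = S_0 * exp(-qT) - K * exp(-rT).
S_0 * exp(-qT) = 11.4100 * 1.00000000 = 11.41000000
K * exp(-rT) = 10.8400 * 0.98807171 = 10.71069737
C = P + S*exp(-qT) - K*exp(-rT)
C = 0.1731 + 11.41000000 - 10.71069737 = 0.8724

Answer: Call price = 0.8724


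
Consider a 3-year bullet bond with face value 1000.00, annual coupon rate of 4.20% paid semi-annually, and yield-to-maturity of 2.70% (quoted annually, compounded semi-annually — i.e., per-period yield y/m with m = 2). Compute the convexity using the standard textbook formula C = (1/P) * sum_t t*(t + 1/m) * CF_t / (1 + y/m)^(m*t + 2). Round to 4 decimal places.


Answer: Convexity = 9.5586

Derivation:
Coupon per period c = face * coupon_rate / m = 21.000000
Periods per year m = 2; per-period yield y/m = 0.013500
Number of cashflows N = 6
Cashflows (t years, CF_t, discount factor 1/(1+y/m)^(m*t), PV):
  t = 0.5000: CF_t = 21.000000, DF = 0.986680, PV = 20.720276
  t = 1.0000: CF_t = 21.000000, DF = 0.973537, PV = 20.444279
  t = 1.5000: CF_t = 21.000000, DF = 0.960569, PV = 20.171957
  t = 2.0000: CF_t = 21.000000, DF = 0.947774, PV = 19.903263
  t = 2.5000: CF_t = 21.000000, DF = 0.935150, PV = 19.638148
  t = 3.0000: CF_t = 1021.000000, DF = 0.922694, PV = 942.070108
Price P = sum_t PV_t = 1042.948031
Convexity numerator sum_t t*(t + 1/m) * CF_t / (1+y/m)^(m*t + 2):
  t = 0.5000: term = 10.085979
  t = 1.0000: term = 29.854895
  t = 1.5000: term = 58.914444
  t = 2.0000: term = 96.882822
  t = 2.5000: term = 143.388489
  t = 3.0000: term = 9629.971835
Convexity = (1/P) * sum = 9969.098463 / 1042.948031 = 9.558576


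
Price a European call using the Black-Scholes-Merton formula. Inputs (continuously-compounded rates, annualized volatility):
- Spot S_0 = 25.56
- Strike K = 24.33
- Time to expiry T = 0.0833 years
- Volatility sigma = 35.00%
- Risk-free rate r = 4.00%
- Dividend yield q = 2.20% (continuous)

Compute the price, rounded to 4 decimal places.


d1 = (ln(S/K) + (r - q + 0.5*sigma^2) * T) / (sigma * sqrt(T)) = 0.55357517
d2 = d1 - sigma * sqrt(T) = 0.45255908
exp(-rT) = 0.99667354; exp(-qT) = 0.99816908
C = S_0 * exp(-qT) * N(d1) - K * exp(-rT) * N(d2)
N(d1) = 0.71006519; N(d2) = 0.67456686
C = 25.5600 * 0.99816908 * 0.71006519 - 24.3300 * 0.99667354 * 0.67456686 = 1.7584

Answer: Price = 1.7584


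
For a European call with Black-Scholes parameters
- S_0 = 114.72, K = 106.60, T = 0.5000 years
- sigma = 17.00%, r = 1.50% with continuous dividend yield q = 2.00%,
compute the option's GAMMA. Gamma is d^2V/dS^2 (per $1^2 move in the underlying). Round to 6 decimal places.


d1 = 0.6500047068; d2 = 0.5297965540
phi(d1) = 0.3229713716; exp(-qT) = 0.9900498337; exp(-rT) = 0.9925280548
Gamma = exp(-qT) * phi(d1) / (S * sigma * sqrt(T)) = 0.9900498337 * 0.3229713716 / (114.7200 * 0.1700 * 0.7071067812) = 0.023187

Answer: Gamma = 0.023187


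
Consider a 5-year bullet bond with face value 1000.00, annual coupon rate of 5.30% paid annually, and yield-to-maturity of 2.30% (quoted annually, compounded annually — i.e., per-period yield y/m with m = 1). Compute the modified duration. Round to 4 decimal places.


Coupon per period c = face * coupon_rate / m = 53.000000
Periods per year m = 1; per-period yield y/m = 0.023000
Number of cashflows N = 5
Cashflows (t years, CF_t, discount factor 1/(1+y/m)^(m*t), PV):
  t = 1.0000: CF_t = 53.000000, DF = 0.977517, PV = 51.808407
  t = 2.0000: CF_t = 53.000000, DF = 0.955540, PV = 50.643604
  t = 3.0000: CF_t = 53.000000, DF = 0.934056, PV = 49.504989
  t = 4.0000: CF_t = 53.000000, DF = 0.913056, PV = 48.391974
  t = 5.0000: CF_t = 1053.000000, DF = 0.892528, PV = 939.831945
Price P = sum_t PV_t = 1140.180918
First compute Macaulay numerator sum_t t * PV_t:
  t * PV_t at t = 1.0000: 51.808407
  t * PV_t at t = 2.0000: 101.287208
  t * PV_t at t = 3.0000: 148.514967
  t * PV_t at t = 4.0000: 193.567894
  t * PV_t at t = 5.0000: 4699.159725
Macaulay duration D = 5194.338200 / 1140.180918 = 4.555714
Modified duration = D / (1 + y/m) = 4.555714 / (1 + 0.023000) = 4.453288

Answer: Modified duration = 4.4533


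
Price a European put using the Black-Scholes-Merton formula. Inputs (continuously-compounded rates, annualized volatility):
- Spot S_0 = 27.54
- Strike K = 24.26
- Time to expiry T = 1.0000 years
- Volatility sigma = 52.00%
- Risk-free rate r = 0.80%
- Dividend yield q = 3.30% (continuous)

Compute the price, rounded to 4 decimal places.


d1 = (ln(S/K) + (r - q + 0.5*sigma^2) * T) / (sigma * sqrt(T)) = 0.45578960
d2 = d1 - sigma * sqrt(T) = -0.06421040
exp(-rT) = 0.99203191; exp(-qT) = 0.96753856
P = K * exp(-rT) * N(-d2) - S_0 * exp(-qT) * N(-d1)
N(-d1) = 0.32427064; N(-d2) = 0.52559865
P = 24.2600 * 0.99203191 * 0.52559865 - 27.5400 * 0.96753856 * 0.32427064 = 4.0089

Answer: Price = 4.0089


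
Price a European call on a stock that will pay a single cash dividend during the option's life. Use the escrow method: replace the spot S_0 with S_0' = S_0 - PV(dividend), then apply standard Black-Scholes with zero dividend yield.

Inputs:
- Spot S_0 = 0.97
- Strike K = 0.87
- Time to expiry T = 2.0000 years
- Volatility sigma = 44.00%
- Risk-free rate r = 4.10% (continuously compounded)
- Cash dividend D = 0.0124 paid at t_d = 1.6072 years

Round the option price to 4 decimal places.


Answer: Price = 0.3019

Derivation:
PV(D) = D * exp(-r * t_d) = 0.0124 * 0.93622898 = 0.01160924
S_0' = S_0 - PV(D) = 0.9700 - 0.01160924 = 0.95839076
d1 = (ln(S_0'/K) + (r + sigma^2/2)*T) / (sigma*sqrt(T)) = 0.59840900
d2 = d1 - sigma*sqrt(T) = -0.02384497
exp(-rT) = 0.92127196
N(d1) = 0.72521647; N(d2) = 0.49048814
C = S_0' * N(d1) - K * exp(-rT) * N(d2) = 0.95839076 * 0.72521647 - 0.8700 * 0.92127196 * 0.49048814 = 0.3019


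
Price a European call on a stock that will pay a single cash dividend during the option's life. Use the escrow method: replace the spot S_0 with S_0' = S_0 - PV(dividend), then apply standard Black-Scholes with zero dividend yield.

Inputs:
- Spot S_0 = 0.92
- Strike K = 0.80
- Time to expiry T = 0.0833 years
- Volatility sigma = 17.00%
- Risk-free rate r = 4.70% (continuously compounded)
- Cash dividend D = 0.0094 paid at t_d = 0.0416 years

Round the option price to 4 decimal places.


PV(D) = D * exp(-r * t_d) = 0.0094 * 0.99804671 = 0.00938164
S_0' = S_0 - PV(D) = 0.9200 - 0.00938164 = 0.91061836
d1 = (ln(S_0'/K) + (r + sigma^2/2)*T) / (sigma*sqrt(T)) = 2.74393278
d2 = d1 - sigma*sqrt(T) = 2.69486782
exp(-rT) = 0.99609255
N(d1) = 0.99696460; N(d2) = 0.99647917
C = S_0' * N(d1) - K * exp(-rT) * N(d2) = 0.91061836 * 0.99696460 - 0.8000 * 0.99609255 * 0.99647917 = 0.1138

Answer: Price = 0.1138


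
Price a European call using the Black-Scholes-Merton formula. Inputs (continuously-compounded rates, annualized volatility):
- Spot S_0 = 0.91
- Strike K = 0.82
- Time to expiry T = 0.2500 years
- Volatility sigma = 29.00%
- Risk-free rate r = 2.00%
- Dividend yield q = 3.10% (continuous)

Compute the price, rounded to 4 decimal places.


Answer: Price = 0.1048

Derivation:
d1 = (ln(S/K) + (r - q + 0.5*sigma^2) * T) / (sigma * sqrt(T)) = 0.77174317
d2 = d1 - sigma * sqrt(T) = 0.62674317
exp(-rT) = 0.99501248; exp(-qT) = 0.99227995
C = S_0 * exp(-qT) * N(d1) - K * exp(-rT) * N(d2)
N(d1) = 0.77986672; N(d2) = 0.73458620
C = 0.9100 * 0.99227995 * 0.77986672 - 0.8200 * 0.99501248 * 0.73458620 = 0.1048


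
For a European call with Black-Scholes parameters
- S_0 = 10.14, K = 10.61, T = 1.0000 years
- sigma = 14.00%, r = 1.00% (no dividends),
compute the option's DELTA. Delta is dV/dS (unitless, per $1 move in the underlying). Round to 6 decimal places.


Answer: Delta = 0.427710

Derivation:
d1 = -0.1822068176; d2 = -0.3222068176
phi(d1) = 0.3923746345; exp(-qT) = 1.0000000000; exp(-rT) = 0.9900498337
N(d1) = 0.4277102114
Delta = exp(-qT) * N(d1) = 1.0000000000 * 0.4277102114 = 0.427710


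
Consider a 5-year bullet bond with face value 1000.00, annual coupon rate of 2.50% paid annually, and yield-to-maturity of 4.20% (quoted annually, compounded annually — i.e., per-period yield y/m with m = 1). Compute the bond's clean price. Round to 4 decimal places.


Coupon per period c = face * coupon_rate / m = 25.000000
Periods per year m = 1; per-period yield y/m = 0.042000
Number of cashflows N = 5
Cashflows (t years, CF_t, discount factor 1/(1+y/m)^(m*t), PV):
  t = 1.0000: CF_t = 25.000000, DF = 0.959693, PV = 23.992322
  t = 2.0000: CF_t = 25.000000, DF = 0.921010, PV = 23.025261
  t = 3.0000: CF_t = 25.000000, DF = 0.883887, PV = 22.097180
  t = 4.0000: CF_t = 25.000000, DF = 0.848260, PV = 21.206507
  t = 5.0000: CF_t = 1025.000000, DF = 0.814069, PV = 834.421087
Price P = sum_t PV_t = 924.742357

Answer: Price = 924.7424


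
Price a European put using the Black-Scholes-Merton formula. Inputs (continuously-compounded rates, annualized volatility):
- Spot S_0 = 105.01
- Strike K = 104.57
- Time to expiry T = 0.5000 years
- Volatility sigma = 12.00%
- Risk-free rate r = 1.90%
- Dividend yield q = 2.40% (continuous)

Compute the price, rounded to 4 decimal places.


d1 = (ln(S/K) + (r - q + 0.5*sigma^2) * T) / (sigma * sqrt(T)) = 0.06244790
d2 = d1 - sigma * sqrt(T) = -0.02240491
exp(-rT) = 0.99054498; exp(-qT) = 0.98807171
P = K * exp(-rT) * N(-d2) - S_0 * exp(-qT) * N(-d1)
N(-d1) = 0.47510307; N(-d2) = 0.50893752
P = 104.5700 * 0.99054498 * 0.50893752 - 105.0100 * 0.98807171 * 0.47510307 = 3.4209

Answer: Price = 3.4209


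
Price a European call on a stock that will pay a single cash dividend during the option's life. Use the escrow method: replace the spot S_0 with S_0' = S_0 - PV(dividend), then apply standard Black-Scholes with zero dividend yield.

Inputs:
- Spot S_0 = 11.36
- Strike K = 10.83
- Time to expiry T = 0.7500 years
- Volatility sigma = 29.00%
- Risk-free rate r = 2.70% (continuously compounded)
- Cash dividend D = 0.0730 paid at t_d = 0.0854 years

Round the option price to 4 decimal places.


PV(D) = D * exp(-r * t_d) = 0.0730 * 0.99769686 = 0.07283187
S_0' = S_0 - PV(D) = 11.3600 - 0.07283187 = 11.28716813
d1 = (ln(S_0'/K) + (r + sigma^2/2)*T) / (sigma*sqrt(T)) = 0.37083389
d2 = d1 - sigma*sqrt(T) = 0.11968653
exp(-rT) = 0.97995365
N(d1) = 0.64461937; N(d2) = 0.54763426
C = S_0' * N(d1) - K * exp(-rT) * N(d2) = 11.28716813 * 0.64461937 - 10.8300 * 0.97995365 * 0.54763426 = 1.4639

Answer: Price = 1.4639


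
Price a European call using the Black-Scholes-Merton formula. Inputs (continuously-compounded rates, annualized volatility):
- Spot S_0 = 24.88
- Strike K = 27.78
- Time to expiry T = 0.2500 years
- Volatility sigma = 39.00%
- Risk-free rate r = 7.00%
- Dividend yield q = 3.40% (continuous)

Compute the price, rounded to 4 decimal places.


Answer: Price = 0.9688

Derivation:
d1 = (ln(S/K) + (r - q + 0.5*sigma^2) * T) / (sigma * sqrt(T)) = -0.42174138
d2 = d1 - sigma * sqrt(T) = -0.61674138
exp(-rT) = 0.98265224; exp(-qT) = 0.99153602
C = S_0 * exp(-qT) * N(d1) - K * exp(-rT) * N(d2)
N(d1) = 0.33660690; N(d2) = 0.26870266
C = 24.8800 * 0.99153602 * 0.33660690 - 27.7800 * 0.98265224 * 0.26870266 = 0.9688


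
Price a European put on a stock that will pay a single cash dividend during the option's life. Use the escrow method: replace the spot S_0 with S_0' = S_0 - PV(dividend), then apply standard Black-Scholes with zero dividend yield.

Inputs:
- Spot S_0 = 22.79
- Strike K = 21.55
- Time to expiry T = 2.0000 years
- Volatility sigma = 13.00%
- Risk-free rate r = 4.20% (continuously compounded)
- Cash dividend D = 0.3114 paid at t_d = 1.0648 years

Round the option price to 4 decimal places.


PV(D) = D * exp(-r * t_d) = 0.3114 * 0.95626367 = 0.29778051
S_0' = S_0 - PV(D) = 22.7900 - 0.29778051 = 22.49221949
d1 = (ln(S_0'/K) + (r + sigma^2/2)*T) / (sigma*sqrt(T)) = 0.78159032
d2 = d1 - sigma*sqrt(T) = 0.59774256
exp(-rT) = 0.91943126
N(-d1) = 0.21722769; N(-d2) = 0.27500586
P = K * exp(-rT) * N(-d2) - S_0' * N(-d1) = 21.5500 * 0.91943126 * 0.27500586 - 22.49221949 * 0.21722769 = 0.5630

Answer: Price = 0.5630


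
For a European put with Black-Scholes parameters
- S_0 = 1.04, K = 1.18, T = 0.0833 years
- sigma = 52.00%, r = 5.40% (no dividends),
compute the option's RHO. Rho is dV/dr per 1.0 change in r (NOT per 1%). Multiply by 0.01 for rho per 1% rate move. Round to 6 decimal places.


Answer: Rho = -0.079490

Derivation:
d1 = -0.7364911771; d2 = -0.8865722219
phi(d1) = 0.3041761939; exp(-qT) = 1.0000000000; exp(-rT) = 0.9955119017
N(-d2) = 0.8123453726
Rho = -K*T*exp(-rT)*N(-d2) = -1.1800 * 0.0833 * 0.9955119017 * 0.8123453726 = -0.079490


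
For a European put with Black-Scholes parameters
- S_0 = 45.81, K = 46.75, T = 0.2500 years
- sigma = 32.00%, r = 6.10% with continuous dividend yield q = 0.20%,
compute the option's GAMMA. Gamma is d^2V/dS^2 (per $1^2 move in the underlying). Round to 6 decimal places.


d1 = 0.0452384510; d2 = -0.1147615490
phi(d1) = 0.3985342680; exp(-qT) = 0.9995001250; exp(-rT) = 0.9848656924
Gamma = exp(-qT) * phi(d1) / (S * sigma * sqrt(T)) = 0.9995001250 * 0.3985342680 / (45.8100 * 0.3200 * 0.5000000000) = 0.054346

Answer: Gamma = 0.054346


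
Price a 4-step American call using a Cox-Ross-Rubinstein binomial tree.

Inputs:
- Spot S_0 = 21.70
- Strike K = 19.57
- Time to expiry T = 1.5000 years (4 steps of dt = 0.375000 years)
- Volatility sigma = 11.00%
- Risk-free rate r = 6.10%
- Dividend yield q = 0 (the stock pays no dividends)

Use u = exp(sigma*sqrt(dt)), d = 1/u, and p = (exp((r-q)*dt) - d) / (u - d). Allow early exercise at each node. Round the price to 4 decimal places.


Answer: Price = V(0,0) = 3.9395

Derivation:
dt = T/N = 0.375000
u = exp(sigma*sqrt(dt)) = 1.069682; d = 1/u = 0.934858
p = (exp((r-q)*dt) - d) / (u - d) = 0.654787
Discount per step: exp(-r*dt) = 0.977385
Stock lattice S(k, i) with i counting down-moves:
  k=0: S(0,0) = 21.7000
  k=1: S(1,0) = 23.2121; S(1,1) = 20.2864
  k=2: S(2,0) = 24.8295; S(2,1) = 21.7000; S(2,2) = 18.9649
  k=3: S(3,0) = 26.5597; S(3,1) = 23.2121; S(3,2) = 20.2864; S(3,3) = 17.7295
  k=4: S(4,0) = 28.4104; S(4,1) = 24.8295; S(4,2) = 21.7000; S(4,3) = 18.9649; S(4,4) = 16.5746
Terminal payoffs V(N, i) = max(S_T - K, 0):
  V(4,0) = 8.840424; V(4,1) = 5.259543; V(4,2) = 2.130000; V(4,3) = 0.000000; V(4,4) = 0.000000
Backward induction: V(k, i) = exp(-r*dt) * [p * V(k+1, i) + (1-p) * V(k+1, i+1)]; then take max(V_cont, immediate exercise) for American.
  V(3,0) = exp(-r*dt) * [p*8.840424 + (1-p)*5.259543] = 7.432286; exercise = 6.989704; V(3,0) = max -> 7.432286
  V(3,1) = exp(-r*dt) * [p*5.259543 + (1-p)*2.130000] = 4.084672; exercise = 3.642089; V(3,1) = max -> 4.084672
  V(3,2) = exp(-r*dt) * [p*2.130000 + (1-p)*0.000000] = 1.363156; exercise = 0.716412; V(3,2) = max -> 1.363156
  V(3,3) = exp(-r*dt) * [p*0.000000 + (1-p)*0.000000] = 0.000000; exercise = 0.000000; V(3,3) = max -> 0.000000
  V(2,0) = exp(-r*dt) * [p*7.432286 + (1-p)*4.084672] = 6.134699; exercise = 5.259543; V(2,0) = max -> 6.134699
  V(2,1) = exp(-r*dt) * [p*4.084672 + (1-p)*1.363156] = 3.074041; exercise = 2.130000; V(2,1) = max -> 3.074041
  V(2,2) = exp(-r*dt) * [p*1.363156 + (1-p)*0.000000] = 0.872391; exercise = 0.000000; V(2,2) = max -> 0.872391
  V(1,0) = exp(-r*dt) * [p*6.134699 + (1-p)*3.074041] = 4.963278; exercise = 3.642089; V(1,0) = max -> 4.963278
  V(1,1) = exp(-r*dt) * [p*3.074041 + (1-p)*0.872391] = 2.261672; exercise = 0.716412; V(1,1) = max -> 2.261672
  V(0,0) = exp(-r*dt) * [p*4.963278 + (1-p)*2.261672] = 3.939495; exercise = 2.130000; V(0,0) = max -> 3.939495


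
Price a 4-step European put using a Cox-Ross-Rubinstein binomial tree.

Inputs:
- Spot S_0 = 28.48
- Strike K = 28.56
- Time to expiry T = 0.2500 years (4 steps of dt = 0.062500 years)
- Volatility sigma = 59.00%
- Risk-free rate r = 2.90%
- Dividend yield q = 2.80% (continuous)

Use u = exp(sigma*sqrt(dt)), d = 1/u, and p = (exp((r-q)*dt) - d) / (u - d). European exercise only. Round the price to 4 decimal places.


dt = T/N = 0.062500
u = exp(sigma*sqrt(dt)) = 1.158933; d = 1/u = 0.862862
p = (exp((r-q)*dt) - d) / (u - d) = 0.463403
Discount per step: exp(-r*dt) = 0.998189
Stock lattice S(k, i) with i counting down-moves:
  k=0: S(0,0) = 28.4800
  k=1: S(1,0) = 33.0064; S(1,1) = 24.5743
  k=2: S(2,0) = 38.2522; S(2,1) = 28.4800; S(2,2) = 21.2043
  k=3: S(3,0) = 44.3318; S(3,1) = 33.0064; S(3,2) = 24.5743; S(3,3) = 18.2964
  k=4: S(4,0) = 51.3776; S(4,1) = 38.2522; S(4,2) = 28.4800; S(4,3) = 21.2043; S(4,4) = 15.7872
Terminal payoffs V(N, i) = max(K - S_T, 0):
  V(4,0) = 0.000000; V(4,1) = 0.000000; V(4,2) = 0.080000; V(4,3) = 7.355740; V(4,4) = 12.772759
Backward induction: V(k, i) = exp(-r*dt) * [p * V(k+1, i) + (1-p) * V(k+1, i+1)].
  V(3,0) = exp(-r*dt) * [p*0.000000 + (1-p)*0.000000] = 0.000000
  V(3,1) = exp(-r*dt) * [p*0.000000 + (1-p)*0.080000] = 0.042850
  V(3,2) = exp(-r*dt) * [p*0.080000 + (1-p)*7.355740] = 3.976927
  V(3,3) = exp(-r*dt) * [p*7.355740 + (1-p)*12.772759] = 10.243913
  V(2,0) = exp(-r*dt) * [p*0.000000 + (1-p)*0.042850] = 0.022952
  V(2,1) = exp(-r*dt) * [p*0.042850 + (1-p)*3.976927] = 2.149964
  V(2,2) = exp(-r*dt) * [p*3.976927 + (1-p)*10.243913] = 7.326483
  V(1,0) = exp(-r*dt) * [p*0.022952 + (1-p)*2.149964] = 1.162192
  V(1,1) = exp(-r*dt) * [p*2.149964 + (1-p)*7.326483] = 4.918746
  V(0,0) = exp(-r*dt) * [p*1.162192 + (1-p)*4.918746] = 3.172194

Answer: Price = V(0,0) = 3.1722


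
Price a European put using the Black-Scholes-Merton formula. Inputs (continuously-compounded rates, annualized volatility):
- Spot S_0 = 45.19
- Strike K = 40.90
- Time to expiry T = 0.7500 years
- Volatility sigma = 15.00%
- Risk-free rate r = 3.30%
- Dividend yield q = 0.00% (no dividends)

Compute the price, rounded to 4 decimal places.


Answer: Price = 0.4965

Derivation:
d1 = (ln(S/K) + (r - q + 0.5*sigma^2) * T) / (sigma * sqrt(T)) = 1.02332072
d2 = d1 - sigma * sqrt(T) = 0.89341690
exp(-rT) = 0.97555377; exp(-qT) = 1.00000000
P = K * exp(-rT) * N(-d2) - S_0 * exp(-qT) * N(-d1)
N(-d1) = 0.15307812; N(-d2) = 0.18581698
P = 40.9000 * 0.97555377 * 0.18581698 - 45.1900 * 1.00000000 * 0.15307812 = 0.4965


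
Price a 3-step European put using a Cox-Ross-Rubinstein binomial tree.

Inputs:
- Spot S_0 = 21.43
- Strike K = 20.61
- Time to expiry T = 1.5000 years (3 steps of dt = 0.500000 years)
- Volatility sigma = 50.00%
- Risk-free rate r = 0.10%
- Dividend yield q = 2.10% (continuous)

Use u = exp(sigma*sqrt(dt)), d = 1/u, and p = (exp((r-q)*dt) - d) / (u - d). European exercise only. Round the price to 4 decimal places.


Answer: Price = V(0,0) = 5.2646

Derivation:
dt = T/N = 0.500000
u = exp(sigma*sqrt(dt)) = 1.424119; d = 1/u = 0.702189
p = (exp((r-q)*dt) - d) / (u - d) = 0.398738
Discount per step: exp(-r*dt) = 0.999500
Stock lattice S(k, i) with i counting down-moves:
  k=0: S(0,0) = 21.4300
  k=1: S(1,0) = 30.5189; S(1,1) = 15.0479
  k=2: S(2,0) = 43.4625; S(2,1) = 21.4300; S(2,2) = 10.5665
  k=3: S(3,0) = 61.8958; S(3,1) = 30.5189; S(3,2) = 15.0479; S(3,3) = 7.4196
Terminal payoffs V(N, i) = max(K - S_T, 0):
  V(3,0) = 0.000000; V(3,1) = 0.000000; V(3,2) = 5.562100; V(3,3) = 13.190352
Backward induction: V(k, i) = exp(-r*dt) * [p * V(k+1, i) + (1-p) * V(k+1, i+1)].
  V(2,0) = exp(-r*dt) * [p*0.000000 + (1-p)*0.000000] = 0.000000
  V(2,1) = exp(-r*dt) * [p*0.000000 + (1-p)*5.562100] = 3.342606
  V(2,2) = exp(-r*dt) * [p*5.562100 + (1-p)*13.190352] = 10.143603
  V(1,0) = exp(-r*dt) * [p*0.000000 + (1-p)*3.342606] = 2.008777
  V(1,1) = exp(-r*dt) * [p*3.342606 + (1-p)*10.143603] = 7.428070
  V(0,0) = exp(-r*dt) * [p*2.008777 + (1-p)*7.428070] = 5.264558


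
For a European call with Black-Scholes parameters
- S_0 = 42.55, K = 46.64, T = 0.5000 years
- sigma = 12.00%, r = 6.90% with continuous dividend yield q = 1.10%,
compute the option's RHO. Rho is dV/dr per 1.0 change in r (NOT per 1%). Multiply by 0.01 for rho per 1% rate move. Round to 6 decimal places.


d1 = -0.6974275149; d2 = -0.7822803287
phi(d1) = 0.3128156929; exp(-qT) = 0.9945150973; exp(-rT) = 0.9660883397
N(d2) = 0.2170249225
Rho = K*T*exp(-rT)*N(d2) = 46.6400 * 0.5000 * 0.9660883397 * 0.2170249225 = 4.889394

Answer: Rho = 4.889394


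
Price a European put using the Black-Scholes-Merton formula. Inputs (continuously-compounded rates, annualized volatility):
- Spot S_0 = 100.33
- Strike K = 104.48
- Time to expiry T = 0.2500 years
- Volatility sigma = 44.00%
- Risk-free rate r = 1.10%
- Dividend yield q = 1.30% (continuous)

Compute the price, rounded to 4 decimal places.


d1 = (ln(S/K) + (r - q + 0.5*sigma^2) * T) / (sigma * sqrt(T)) = -0.07650415
d2 = d1 - sigma * sqrt(T) = -0.29650415
exp(-rT) = 0.99725378; exp(-qT) = 0.99675528
P = K * exp(-rT) * N(-d2) - S_0 * exp(-qT) * N(-d1)
N(-d1) = 0.53049099; N(-d2) = 0.61657745
P = 104.4800 * 0.99725378 * 0.61657745 - 100.3300 * 0.99675528 * 0.53049099 = 11.1916

Answer: Price = 11.1916


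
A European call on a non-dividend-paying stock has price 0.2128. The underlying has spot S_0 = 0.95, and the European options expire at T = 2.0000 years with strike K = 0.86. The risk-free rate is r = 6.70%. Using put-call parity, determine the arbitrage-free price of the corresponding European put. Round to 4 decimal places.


Put-call parity: C - P = S_0 * exp(-qT) - K * exp(-rT).
S_0 * exp(-qT) = 0.9500 * 1.00000000 = 0.95000000
K * exp(-rT) = 0.8600 * 0.87459006 = 0.75214746
P = C - S*exp(-qT) + K*exp(-rT)
P = 0.2128 - 0.95000000 + 0.75214746 = 0.0149

Answer: Put price = 0.0149


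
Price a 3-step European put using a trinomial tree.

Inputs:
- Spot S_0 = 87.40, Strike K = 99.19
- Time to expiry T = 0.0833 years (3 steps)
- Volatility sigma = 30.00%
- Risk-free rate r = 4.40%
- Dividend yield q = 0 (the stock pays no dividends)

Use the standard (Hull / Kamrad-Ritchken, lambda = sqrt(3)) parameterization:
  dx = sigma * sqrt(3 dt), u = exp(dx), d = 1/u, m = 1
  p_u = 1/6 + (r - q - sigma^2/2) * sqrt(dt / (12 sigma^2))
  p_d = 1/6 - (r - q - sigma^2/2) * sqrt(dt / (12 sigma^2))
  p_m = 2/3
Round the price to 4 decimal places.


dt = T/N = 0.027767; dx = sigma*sqrt(3*dt) = 0.086585
u = exp(dx) = 1.090444; d = 1/u = 0.917057
p_u = 0.166506, p_m = 0.666667, p_d = 0.166827
Discount per step: exp(-r*dt) = 0.998779
Stock lattice S(k, j) with j the centered position index:
  k=0: S(0,+0) = 87.4000
  k=1: S(1,-1) = 80.1508; S(1,+0) = 87.4000; S(1,+1) = 95.3048
  k=2: S(2,-2) = 73.5029; S(2,-1) = 80.1508; S(2,+0) = 87.4000; S(2,+1) = 95.3048; S(2,+2) = 103.9246
  k=3: S(3,-3) = 67.4064; S(3,-2) = 73.5029; S(3,-1) = 80.1508; S(3,+0) = 87.4000; S(3,+1) = 95.3048; S(3,+2) = 103.9246; S(3,+3) = 113.3240
Terminal payoffs V(N, j) = max(K - S_T, 0):
  V(3,-3) = 31.783623; V(3,-2) = 25.687101; V(3,-1) = 19.039184; V(3,+0) = 11.790000; V(3,+1) = 3.885169; V(3,+2) = 0.000000; V(3,+3) = 0.000000
Backward induction: V(k, j) = exp(-r*dt) * [p_u * V(k+1, j+1) + p_m * V(k+1, j) + p_d * V(k+1, j-1)]
  V(2,-2) = exp(-r*dt) * [p_u*19.039184 + p_m*25.687101 + p_d*31.783623] = 25.565991
  V(2,-1) = exp(-r*dt) * [p_u*11.790000 + p_m*19.039184 + p_d*25.687101] = 18.918074
  V(2,+0) = exp(-r*dt) * [p_u*3.885169 + p_m*11.790000 + p_d*19.039184] = 11.668890
  V(2,+1) = exp(-r*dt) * [p_u*0.000000 + p_m*3.885169 + p_d*11.790000] = 4.551439
  V(2,+2) = exp(-r*dt) * [p_u*0.000000 + p_m*0.000000 + p_d*3.885169] = 0.647360
  V(1,-1) = exp(-r*dt) * [p_u*11.668890 + p_m*18.918074 + p_d*25.565991] = 18.797112
  V(1,+0) = exp(-r*dt) * [p_u*4.551439 + p_m*11.668890 + p_d*18.918074] = 11.678872
  V(1,+1) = exp(-r*dt) * [p_u*0.647360 + p_m*4.551439 + p_d*11.668890] = 5.082555
  V(0,+0) = exp(-r*dt) * [p_u*5.082555 + p_m*11.678872 + p_d*18.797112] = 11.753690

Answer: Price = V(0,0) = 11.7537


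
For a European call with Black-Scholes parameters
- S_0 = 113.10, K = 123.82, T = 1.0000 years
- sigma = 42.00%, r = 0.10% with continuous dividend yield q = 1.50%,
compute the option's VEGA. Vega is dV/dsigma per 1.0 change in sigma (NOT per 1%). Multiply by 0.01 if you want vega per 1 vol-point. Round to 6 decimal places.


d1 = -0.0389440833; d2 = -0.4589440833
phi(d1) = 0.3986398688; exp(-qT) = 0.9851119396; exp(-rT) = 0.9990004998
Vega = S * exp(-qT) * phi(d1) * sqrt(T) = 113.1000 * 0.9851119396 * 0.3986398688 * 1.0000000000 = 44.414924

Answer: Vega = 44.414924


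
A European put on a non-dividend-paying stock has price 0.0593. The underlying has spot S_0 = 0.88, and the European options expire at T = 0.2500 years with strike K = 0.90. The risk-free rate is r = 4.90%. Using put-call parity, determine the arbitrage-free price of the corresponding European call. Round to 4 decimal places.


Put-call parity: C - P = S_0 * exp(-qT) - K * exp(-rT).
S_0 * exp(-qT) = 0.8800 * 1.00000000 = 0.88000000
K * exp(-rT) = 0.9000 * 0.98782473 = 0.88904225
C = P + S*exp(-qT) - K*exp(-rT)
C = 0.0593 + 0.88000000 - 0.88904225 = 0.0503

Answer: Call price = 0.0503


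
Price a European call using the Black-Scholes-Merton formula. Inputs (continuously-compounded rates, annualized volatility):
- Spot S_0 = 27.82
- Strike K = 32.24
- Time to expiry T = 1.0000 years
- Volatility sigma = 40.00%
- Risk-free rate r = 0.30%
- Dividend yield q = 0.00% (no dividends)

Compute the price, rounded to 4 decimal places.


d1 = (ln(S/K) + (r - q + 0.5*sigma^2) * T) / (sigma * sqrt(T)) = -0.16113183
d2 = d1 - sigma * sqrt(T) = -0.56113183
exp(-rT) = 0.99700450; exp(-qT) = 1.00000000
C = S_0 * exp(-qT) * N(d1) - K * exp(-rT) * N(d2)
N(d1) = 0.43599479; N(d2) = 0.28735384
C = 27.8200 * 1.00000000 * 0.43599479 - 32.2400 * 0.99700450 * 0.28735384 = 2.8928

Answer: Price = 2.8928


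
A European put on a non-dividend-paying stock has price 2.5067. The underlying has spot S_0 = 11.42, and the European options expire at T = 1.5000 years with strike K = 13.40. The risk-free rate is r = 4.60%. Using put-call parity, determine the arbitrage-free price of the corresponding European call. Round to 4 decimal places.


Answer: Call price = 1.4201

Derivation:
Put-call parity: C - P = S_0 * exp(-qT) - K * exp(-rT).
S_0 * exp(-qT) = 11.4200 * 1.00000000 = 11.42000000
K * exp(-rT) = 13.4000 * 0.93332668 = 12.50657751
C = P + S*exp(-qT) - K*exp(-rT)
C = 2.5067 + 11.42000000 - 12.50657751 = 1.4201


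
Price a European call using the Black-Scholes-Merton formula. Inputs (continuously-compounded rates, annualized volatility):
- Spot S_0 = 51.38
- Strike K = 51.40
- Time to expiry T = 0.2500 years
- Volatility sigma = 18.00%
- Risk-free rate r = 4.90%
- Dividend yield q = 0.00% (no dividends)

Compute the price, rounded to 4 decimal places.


d1 = (ln(S/K) + (r - q + 0.5*sigma^2) * T) / (sigma * sqrt(T)) = 0.17678688
d2 = d1 - sigma * sqrt(T) = 0.08678688
exp(-rT) = 0.98782473; exp(-qT) = 1.00000000
C = S_0 * exp(-qT) * N(d1) - K * exp(-rT) * N(d2)
N(d1) = 0.57016210; N(d2) = 0.53457954
C = 51.3800 * 1.00000000 * 0.57016210 - 51.4000 * 0.98782473 * 0.53457954 = 2.1521

Answer: Price = 2.1521


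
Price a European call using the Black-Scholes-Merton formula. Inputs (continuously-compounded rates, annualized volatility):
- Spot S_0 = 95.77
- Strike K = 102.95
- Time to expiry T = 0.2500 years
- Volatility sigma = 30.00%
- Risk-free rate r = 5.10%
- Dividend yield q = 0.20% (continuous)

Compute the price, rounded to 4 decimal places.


d1 = (ln(S/K) + (r - q + 0.5*sigma^2) * T) / (sigma * sqrt(T)) = -0.32529300
d2 = d1 - sigma * sqrt(T) = -0.47529300
exp(-rT) = 0.98733094; exp(-qT) = 0.99950012
C = S_0 * exp(-qT) * N(d1) - K * exp(-rT) * N(d2)
N(d1) = 0.37247966; N(d2) = 0.31728907
C = 95.7700 * 0.99950012 * 0.37247966 - 102.9500 * 0.98733094 * 0.31728907 = 3.4035

Answer: Price = 3.4035


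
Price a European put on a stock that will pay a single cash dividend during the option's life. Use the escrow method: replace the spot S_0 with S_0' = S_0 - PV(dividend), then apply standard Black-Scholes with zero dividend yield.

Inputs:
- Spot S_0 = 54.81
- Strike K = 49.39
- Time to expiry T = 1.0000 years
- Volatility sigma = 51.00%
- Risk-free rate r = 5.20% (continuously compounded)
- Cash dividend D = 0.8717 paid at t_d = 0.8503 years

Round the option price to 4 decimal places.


PV(D) = D * exp(-r * t_d) = 0.8717 * 0.95674766 = 0.83399694
S_0' = S_0 - PV(D) = 54.8100 - 0.83399694 = 53.97600306
d1 = (ln(S_0'/K) + (r + sigma^2/2)*T) / (sigma*sqrt(T)) = 0.53106193
d2 = d1 - sigma*sqrt(T) = 0.02106193
exp(-rT) = 0.94932887
N(-d1) = 0.29768793; N(-d2) = 0.49159813
P = K * exp(-rT) * N(-d2) - S_0' * N(-d1) = 49.3900 * 0.94932887 * 0.49159813 - 53.97600306 * 0.29768793 = 6.9817

Answer: Price = 6.9817


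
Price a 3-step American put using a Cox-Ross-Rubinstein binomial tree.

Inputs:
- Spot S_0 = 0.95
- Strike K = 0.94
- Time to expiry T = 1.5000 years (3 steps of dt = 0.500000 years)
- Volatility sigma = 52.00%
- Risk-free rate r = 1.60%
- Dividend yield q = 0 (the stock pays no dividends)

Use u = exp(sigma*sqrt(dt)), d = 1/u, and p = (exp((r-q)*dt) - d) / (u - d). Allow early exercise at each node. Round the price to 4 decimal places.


Answer: Price = V(0,0) = 0.2385

Derivation:
dt = T/N = 0.500000
u = exp(sigma*sqrt(dt)) = 1.444402; d = 1/u = 0.692328
p = (exp((r-q)*dt) - d) / (u - d) = 0.419778
Discount per step: exp(-r*dt) = 0.992032
Stock lattice S(k, i) with i counting down-moves:
  k=0: S(0,0) = 0.9500
  k=1: S(1,0) = 1.3722; S(1,1) = 0.6577
  k=2: S(2,0) = 1.9820; S(2,1) = 0.9500; S(2,2) = 0.4554
  k=3: S(3,0) = 2.8628; S(3,1) = 1.3722; S(3,2) = 0.6577; S(3,3) = 0.3153
Terminal payoffs V(N, i) = max(K - S_T, 0):
  V(3,0) = 0.000000; V(3,1) = 0.000000; V(3,2) = 0.282288; V(3,3) = 0.624747
Backward induction: V(k, i) = exp(-r*dt) * [p * V(k+1, i) + (1-p) * V(k+1, i+1)]; then take max(V_cont, immediate exercise) for American.
  V(2,0) = exp(-r*dt) * [p*0.000000 + (1-p)*0.000000] = 0.000000; exercise = 0.000000; V(2,0) = max -> 0.000000
  V(2,1) = exp(-r*dt) * [p*0.000000 + (1-p)*0.282288] = 0.162485; exercise = 0.000000; V(2,1) = max -> 0.162485
  V(2,2) = exp(-r*dt) * [p*0.282288 + (1-p)*0.624747] = 0.477158; exercise = 0.484648; V(2,2) = max -> 0.484648
  V(1,0) = exp(-r*dt) * [p*0.000000 + (1-p)*0.162485] = 0.093526; exercise = 0.000000; V(1,0) = max -> 0.093526
  V(1,1) = exp(-r*dt) * [p*0.162485 + (1-p)*0.484648] = 0.346627; exercise = 0.282288; V(1,1) = max -> 0.346627
  V(0,0) = exp(-r*dt) * [p*0.093526 + (1-p)*0.346627] = 0.238465; exercise = 0.000000; V(0,0) = max -> 0.238465


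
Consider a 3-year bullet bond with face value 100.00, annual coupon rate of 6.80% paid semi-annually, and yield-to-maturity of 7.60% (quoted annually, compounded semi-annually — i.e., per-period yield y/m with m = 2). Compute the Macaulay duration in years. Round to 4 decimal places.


Coupon per period c = face * coupon_rate / m = 3.400000
Periods per year m = 2; per-period yield y/m = 0.038000
Number of cashflows N = 6
Cashflows (t years, CF_t, discount factor 1/(1+y/m)^(m*t), PV):
  t = 0.5000: CF_t = 3.400000, DF = 0.963391, PV = 3.275530
  t = 1.0000: CF_t = 3.400000, DF = 0.928122, PV = 3.155616
  t = 1.5000: CF_t = 3.400000, DF = 0.894145, PV = 3.040093
  t = 2.0000: CF_t = 3.400000, DF = 0.861411, PV = 2.928799
  t = 2.5000: CF_t = 3.400000, DF = 0.829876, PV = 2.821579
  t = 3.0000: CF_t = 103.400000, DF = 0.799495, PV = 82.667807
Price P = sum_t PV_t = 97.889424
Macaulay numerator sum_t t * PV_t:
  t * PV_t at t = 0.5000: 1.637765
  t * PV_t at t = 1.0000: 3.155616
  t * PV_t at t = 1.5000: 4.560139
  t * PV_t at t = 2.0000: 5.857597
  t * PV_t at t = 2.5000: 7.053946
  t * PV_t at t = 3.0000: 248.003421
Macaulay duration D = (sum_t t * PV_t) / P = 270.268486 / 97.889424 = 2.760957

Answer: Macaulay duration = 2.7610 years
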